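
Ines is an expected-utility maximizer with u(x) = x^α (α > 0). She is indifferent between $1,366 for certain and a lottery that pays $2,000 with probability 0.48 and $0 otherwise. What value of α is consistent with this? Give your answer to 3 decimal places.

EU(lottery) = 0.48·2000^α + 0.52·0 = 0.48·2000^α.
Indifference: 1366^α = 0.48·2000^α, so (1366/2000)^α = 0.48.
Take logs: α = ln 0.48 / ln(1366/2000) ≈ 1.92511.

α ≈ 1.925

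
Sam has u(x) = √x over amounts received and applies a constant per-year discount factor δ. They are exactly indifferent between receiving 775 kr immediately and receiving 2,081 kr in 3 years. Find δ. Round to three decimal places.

δ ≈ 0.848

The payoff in 3 years is discounted by δ^3, so u(775) = δ^3·u(2081) and δ^3 = u(775)/u(2081).
Since u(x) = √x, δ^3 = √(775/2081) = 0.61026.
Taking the cube root: δ = 0.61026^(1/3) ≈ 0.848.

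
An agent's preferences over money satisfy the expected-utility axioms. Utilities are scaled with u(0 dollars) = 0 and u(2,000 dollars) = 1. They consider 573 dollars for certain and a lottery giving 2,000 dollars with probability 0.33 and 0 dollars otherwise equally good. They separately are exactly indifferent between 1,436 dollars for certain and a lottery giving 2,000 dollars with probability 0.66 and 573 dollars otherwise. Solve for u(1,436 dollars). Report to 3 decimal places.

First, u(573 dollars) = 0.33·u(2,000 dollars) + 0.67·u(0 dollars) = 0.33.
The second indifference gives u(1,436 dollars) = 0.66·u(2,000 dollars) + 0.34·u(573 dollars) = 0.66·1.00 + 0.34·0.33 = 0.7722.

0.772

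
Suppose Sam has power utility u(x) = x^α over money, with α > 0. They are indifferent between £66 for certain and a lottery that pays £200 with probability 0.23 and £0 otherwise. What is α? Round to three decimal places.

α ≈ 1.326

EU(lottery) = 0.23·200^α + 0.77·0 = 0.23·200^α.
Indifference: 66^α = 0.23·200^α, so (66/200)^α = 0.23.
α = ln(0.23) / ln(66/200) = -1.469676/-1.108663 ≈ 1.326.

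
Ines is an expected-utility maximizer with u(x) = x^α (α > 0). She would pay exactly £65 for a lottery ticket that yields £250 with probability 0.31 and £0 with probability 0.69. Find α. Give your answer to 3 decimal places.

The lottery's expected utility is 0.31·u(250) + 0.69·u(0) = 0.31·250^α (since u(0) = 0 for α > 0).
Equating: 65^α = 0.31·250^α, i.e. 0.2600^α = 0.31.
Take logs: α = ln 0.31 / ln(65/250) ≈ 0.86943.

α ≈ 0.869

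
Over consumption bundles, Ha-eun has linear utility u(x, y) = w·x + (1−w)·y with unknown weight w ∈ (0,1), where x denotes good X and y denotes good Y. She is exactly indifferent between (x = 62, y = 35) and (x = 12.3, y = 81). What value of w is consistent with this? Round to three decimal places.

w = 0.481

Equating utilities: w·62 + (1−w)·35 = w·12.3 + (1−w)·81.
Rearranging, 49.7·w − 46·(1−w) = 0.
Hence w = 46/(49.7+46) = 46/95.7 = 0.481.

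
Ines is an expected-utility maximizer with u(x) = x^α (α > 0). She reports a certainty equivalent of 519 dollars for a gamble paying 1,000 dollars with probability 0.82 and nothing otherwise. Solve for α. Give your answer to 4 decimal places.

α ≈ 0.3026

The lottery's expected utility is 0.82·u(1000) + 0.18·u(0) = 0.82·1000^α (since u(0) = 0 for α > 0).
Setting u(519) equal to that: 519^α = 0.82·1000^α ⇒ (519/1000)^α = 0.82.
Taking logs: α·ln(519/1000) = ln(0.82), so α = -0.1984509 / -0.6558514 ≈ 0.3026.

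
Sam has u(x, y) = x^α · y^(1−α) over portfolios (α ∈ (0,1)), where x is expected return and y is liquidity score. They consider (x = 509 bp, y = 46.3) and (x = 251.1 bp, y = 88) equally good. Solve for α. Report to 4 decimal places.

The Cobb–Douglas utilities coincide, so 509^α·46.3^(1−α) = 251.1^α·88^(1−α).
(509/251.1)^α = (88/46.3)^(1−α); take logs: α·ln(509/251.1) = (1−α)·ln(88/46.3), i.e. α·0.7065968 = (1−α)·0.6421949.
With A = 0.7065968 and B = 0.6421949: α·A = (1−α)·B, so α = B/(A+B) = 0.6421949/1.3487917 ≈ 0.4761.

α ≈ 0.4761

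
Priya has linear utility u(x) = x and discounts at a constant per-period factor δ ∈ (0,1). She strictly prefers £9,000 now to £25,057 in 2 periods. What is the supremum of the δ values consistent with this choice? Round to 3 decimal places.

δ < 0.599

Under u(x) = x this choice says 9000 > δ^2·25057.
Hence δ^2 < 9000/25057 = 0.35918, and x ↦ x^(1/2) is increasing on (0,∞).
δ < (9000/25057)^(1/2) ≈ 0.599.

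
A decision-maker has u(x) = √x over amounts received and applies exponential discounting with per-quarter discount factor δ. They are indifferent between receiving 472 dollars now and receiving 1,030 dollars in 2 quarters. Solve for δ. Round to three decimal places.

The payoff in 2 quarters is discounted by δ^2, so u(472) = δ^2·u(1030) and δ^2 = u(472)/u(1030).
With u(x) = √x: δ^2 = √472/√1030 = √(472/1030) = 0.67694.
Hence δ = (0.67694)^(1/2) = 0.82277.

δ ≈ 0.823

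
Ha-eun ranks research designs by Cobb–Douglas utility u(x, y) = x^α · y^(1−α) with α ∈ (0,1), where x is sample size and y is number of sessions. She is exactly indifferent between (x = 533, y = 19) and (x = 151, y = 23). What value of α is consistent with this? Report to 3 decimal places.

α ≈ 0.132

Set the two utilities equal: 533^α·19^(1−α) = 151^α·23^(1−α).
Taking logs: α·ln 533 + (1−α)·ln 19 = α·ln 151 + (1−α)·ln 23, i.e. α·1.261242 = (1−α)·0.191055.
So α/(1−α) = (0.191055)/(1.261242) = 0.151482, and α = 0.151482/1.151482 ≈ 0.132.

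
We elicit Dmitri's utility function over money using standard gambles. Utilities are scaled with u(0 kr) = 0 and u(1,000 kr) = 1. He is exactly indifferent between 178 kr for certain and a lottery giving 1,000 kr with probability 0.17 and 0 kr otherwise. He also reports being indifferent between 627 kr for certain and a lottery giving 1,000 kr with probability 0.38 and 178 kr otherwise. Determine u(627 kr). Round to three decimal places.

0.485

The first gamble pins u(178 kr): it must equal 0.17·1 + 0.83·0 = 0.17.
Chaining: u(627 kr) = 0.38·1.00 + 0.62·0.17 = 0.4854.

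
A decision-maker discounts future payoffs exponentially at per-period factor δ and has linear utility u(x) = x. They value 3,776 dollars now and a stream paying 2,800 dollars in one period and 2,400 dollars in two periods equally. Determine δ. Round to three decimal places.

Present value of the stream is 2800·δ + 2400·δ². Indifference gives 2800δ + 2400δ² = 3776.
Rearranged: 2400δ² + 2800δ − 3776 = 0.
δ = (−2800 + √(2800² + 4·2400·3776)) / (2·2400) = (−2800 + √44089600.00) / 4800 ≈ 0.800.

δ ≈ 0.800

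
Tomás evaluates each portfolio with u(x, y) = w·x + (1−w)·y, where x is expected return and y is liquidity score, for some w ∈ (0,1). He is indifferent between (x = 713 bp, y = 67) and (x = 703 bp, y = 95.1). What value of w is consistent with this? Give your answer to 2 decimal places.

Equating utilities: w·713 + (1−w)·67 = w·703 + (1−w)·95.1.
Collecting terms: w·10 = (1−w)·28.1.
Hence w = 28.1/(10+28.1) = 28.1/38.1 = 0.74.

w = 0.74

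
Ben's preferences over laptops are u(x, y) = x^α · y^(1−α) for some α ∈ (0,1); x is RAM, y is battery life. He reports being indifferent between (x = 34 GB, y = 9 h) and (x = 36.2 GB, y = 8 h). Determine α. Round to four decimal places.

The Cobb–Douglas utilities coincide, so 34^α·9^(1−α) = 36.2^α·8^(1−α).
Rearrange to (34/36.2)^α = (8/9)^(1−α) and take logs: α·-0.0626986 = (1−α)·-0.1177830.
Thus α·(-0.1804816) = -0.1177830, so α = -0.1177830/-0.1804816 ≈ 0.6526.

α ≈ 0.6526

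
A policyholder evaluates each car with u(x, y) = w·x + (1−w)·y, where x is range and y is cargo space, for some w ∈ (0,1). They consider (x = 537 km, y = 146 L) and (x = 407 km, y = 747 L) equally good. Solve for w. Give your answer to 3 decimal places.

u(537,146) = u(407,747) means w·537 + (1−w)·146 = w·407 + (1−w)·747.
Collecting terms: w·130 = (1−w)·601.
The marginal rate of substitution is 601/130, so w = 601/(130+601) = 0.822.

w = 0.822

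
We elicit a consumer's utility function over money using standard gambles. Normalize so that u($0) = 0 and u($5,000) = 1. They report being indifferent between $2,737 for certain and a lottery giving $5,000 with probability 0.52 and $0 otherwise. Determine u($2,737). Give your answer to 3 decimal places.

0.520

u($2,737) equals the lottery's expected utility: 0.52·1 + 0.48·0 = 0.52.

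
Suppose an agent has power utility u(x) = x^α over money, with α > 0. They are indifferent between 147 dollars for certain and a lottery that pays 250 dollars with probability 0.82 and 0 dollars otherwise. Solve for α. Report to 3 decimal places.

α ≈ 0.374

EU(lottery) = 0.82·250^α + 0.18·0 = 0.82·250^α.
Indifference: 147^α = 0.82·250^α, so (147/250)^α = 0.82.
Take logs: α = ln 0.82 / ln(147/250) ≈ 0.37371.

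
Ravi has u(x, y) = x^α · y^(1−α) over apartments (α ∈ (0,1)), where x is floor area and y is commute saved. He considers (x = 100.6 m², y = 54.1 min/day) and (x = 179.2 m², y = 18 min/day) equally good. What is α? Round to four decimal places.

α ≈ 0.6559

Indifference: 100.6^α · 54.1^(1−α) = 179.2^α · 18^(1−α).
Rearrange to (100.6/179.2)^α = (18/54.1)^(1−α) and take logs: α·-0.5773502 = (1−α)·-1.1004624.
So α/(1−α) = (-1.1004624)/(-0.5773502) = 1.9060570, and α = 1.9060570/2.9060570 ≈ 0.6559.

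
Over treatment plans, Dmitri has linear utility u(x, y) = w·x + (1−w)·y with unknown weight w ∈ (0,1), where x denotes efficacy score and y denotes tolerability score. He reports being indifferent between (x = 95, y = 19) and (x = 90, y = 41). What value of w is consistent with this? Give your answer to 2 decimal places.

Indifference: w·95 + (1−w)·19 = w·90 + (1−w)·41.
w·(95−90) = (1−w)·(41−19), i.e. w·5 = (1−w)·22.
The marginal rate of substitution is 22/5, so w = 22/(5+22) = 0.81.

w = 0.81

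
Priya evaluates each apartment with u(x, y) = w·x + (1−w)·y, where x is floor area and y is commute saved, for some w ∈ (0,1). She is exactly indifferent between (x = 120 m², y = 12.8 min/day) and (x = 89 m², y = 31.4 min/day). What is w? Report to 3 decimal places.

w = 0.375

Indifference: w·120 + (1−w)·12.8 = w·89 + (1−w)·31.4.
Collecting terms: w·31 = (1−w)·18.6.
So w/(1−w) = 18.6/31 = 0.6000, giving w = 18.6/(31+18.6) = 0.375.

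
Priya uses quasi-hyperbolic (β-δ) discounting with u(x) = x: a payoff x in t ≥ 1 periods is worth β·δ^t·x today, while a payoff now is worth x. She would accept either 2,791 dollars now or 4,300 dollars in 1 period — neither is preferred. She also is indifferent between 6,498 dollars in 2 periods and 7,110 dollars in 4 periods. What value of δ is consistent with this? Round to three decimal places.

δ ≈ 0.956

Both payoffs in the second observation are in the future, so β drops out: δ^2·6498 = δ^4·7110 ⇒ δ^2 = 6498/7110 = 0.91392, so δ = 0.95599.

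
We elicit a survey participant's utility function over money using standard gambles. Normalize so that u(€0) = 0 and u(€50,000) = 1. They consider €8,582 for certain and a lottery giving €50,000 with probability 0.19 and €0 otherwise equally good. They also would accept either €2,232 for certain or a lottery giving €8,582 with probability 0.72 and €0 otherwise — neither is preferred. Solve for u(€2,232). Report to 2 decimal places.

First, u(€8,582) = 0.19·u(€50,000) + 0.81·u(€0) = 0.19.
Then u(€2,232) = 0.72·u(€8,582) + 0.28·u(€0) = 0.72·0.19 + 0.28·0.00 = 0.1368.

0.14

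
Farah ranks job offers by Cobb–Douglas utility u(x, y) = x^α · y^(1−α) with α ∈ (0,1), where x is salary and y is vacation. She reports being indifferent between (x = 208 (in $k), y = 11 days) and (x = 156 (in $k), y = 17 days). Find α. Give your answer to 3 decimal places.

Set the two utilities equal: 208^α·11^(1−α) = 156^α·17^(1−α).
Rearrange to (208/156)^α = (17/11)^(1−α) and take logs: α·0.287682 = (1−α)·0.435318.
With A = 0.287682 and B = 0.435318: α·A = (1−α)·B, so α = B/(A+B) = 0.435318/0.723000 ≈ 0.602.

α ≈ 0.602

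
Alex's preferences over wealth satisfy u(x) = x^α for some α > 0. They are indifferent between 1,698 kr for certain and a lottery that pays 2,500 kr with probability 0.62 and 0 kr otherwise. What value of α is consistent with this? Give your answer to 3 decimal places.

Since u(0) = 0, the lottery's EU is 0.62·2500^α.
Indifference: 1698^α = 0.62·2500^α, so (1698/2500)^α = 0.62.
Take logs: α = ln 0.62 / ln(1698/2500) ≈ 1.23575.

α ≈ 1.236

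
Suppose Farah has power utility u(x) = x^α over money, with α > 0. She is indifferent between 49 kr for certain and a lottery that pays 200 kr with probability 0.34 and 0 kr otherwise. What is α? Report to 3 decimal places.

α ≈ 0.767

Since u(0) = 0, the lottery's EU is 0.34·200^α.
Setting u(49) equal to that: 49^α = 0.34·200^α ⇒ (49/200)^α = 0.34.
Taking logs: α·ln(49/200) = ln(0.34), so α = -1.078810 / -1.406497 ≈ 0.767.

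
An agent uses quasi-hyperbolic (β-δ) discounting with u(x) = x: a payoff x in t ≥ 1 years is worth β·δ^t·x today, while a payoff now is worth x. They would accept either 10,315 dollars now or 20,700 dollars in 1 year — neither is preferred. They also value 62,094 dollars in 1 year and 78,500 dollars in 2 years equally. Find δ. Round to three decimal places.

Both payoffs in the second observation are in the future, so β drops out: δ^1·62094 = δ^2·78500 ⇒ δ = 62094/78500 = 0.79101.

δ ≈ 0.791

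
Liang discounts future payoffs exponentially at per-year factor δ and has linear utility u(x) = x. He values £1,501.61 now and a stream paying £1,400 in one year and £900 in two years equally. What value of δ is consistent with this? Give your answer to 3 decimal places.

δ ≈ 0.730

Present value of the stream is 1400·δ + 900·δ². Indifference gives 1400δ + 900δ² = 1501.61.
Rearranged: 900δ² + 1400δ − 1501.61 = 0.
The positive root is δ = [−1400 + √(1400² + 4·900·1501.61)] / (2·900) = (−1400 + 2714.000)/1800 ≈ 0.730.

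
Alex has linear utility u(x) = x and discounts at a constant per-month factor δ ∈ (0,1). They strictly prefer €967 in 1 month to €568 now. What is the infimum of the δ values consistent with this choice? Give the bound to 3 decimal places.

Under u(x) = x this choice says 568 < δ·967.
So δ > 568/967 = 0.58738.

δ > 0.587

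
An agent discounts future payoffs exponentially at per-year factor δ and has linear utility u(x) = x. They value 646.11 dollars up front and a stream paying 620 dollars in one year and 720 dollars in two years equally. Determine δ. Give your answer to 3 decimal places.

The stream is worth 620δ + 720δ² today, so 620δ + 720δ² = 646.11.
So 720δ² + 620δ − 646.11 = 0.
By the quadratic formula (taking the positive root), δ = (−620 + √2245196.80) / 1440 ≈ 0.610.

δ ≈ 0.610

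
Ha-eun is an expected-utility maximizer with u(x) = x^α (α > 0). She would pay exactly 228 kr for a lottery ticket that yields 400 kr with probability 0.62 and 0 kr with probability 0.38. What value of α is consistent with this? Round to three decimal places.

The lottery's expected utility is 0.62·u(400) + 0.38·u(0) = 0.62·400^α (since u(0) = 0 for α > 0).
Indifference: 228^α = 0.62·400^α, so (228/400)^α = 0.62.
Taking logs: α·ln(228/400) = ln(0.62), so α = -0.478036 / -0.562119 ≈ 0.850.

α ≈ 0.850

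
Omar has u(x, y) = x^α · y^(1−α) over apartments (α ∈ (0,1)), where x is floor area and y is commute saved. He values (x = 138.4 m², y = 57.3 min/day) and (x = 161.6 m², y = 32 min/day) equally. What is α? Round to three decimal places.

The Cobb–Douglas utilities coincide, so 138.4^α·57.3^(1−α) = 161.6^α·32^(1−α).
Taking logs: α·ln 138.4 + (1−α)·ln 57.3 = α·ln 161.6 + (1−α)·ln 32, i.e. α·-0.154976 = (1−α)·-0.582565.
With A = -0.154976 and B = -0.582565: α·A = (1−α)·B, so α = B/(A+B) = -0.582565/-0.737541 ≈ 0.790.

α ≈ 0.790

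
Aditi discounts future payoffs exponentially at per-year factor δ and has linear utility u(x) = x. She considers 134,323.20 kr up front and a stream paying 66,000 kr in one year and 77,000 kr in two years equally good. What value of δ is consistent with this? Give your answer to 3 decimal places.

The stream is worth 66000δ + 77000δ² today, so 66000δ + 77000δ² = 134323.20.
Rearranged: 77000δ² + 66000δ − 134323.20 = 0.
δ = (−66000 + √(66000² + 4·77000·134323.20)) / (2·77000) = (−66000 + √45727545600.00) / 154000 ≈ 0.960.

δ ≈ 0.960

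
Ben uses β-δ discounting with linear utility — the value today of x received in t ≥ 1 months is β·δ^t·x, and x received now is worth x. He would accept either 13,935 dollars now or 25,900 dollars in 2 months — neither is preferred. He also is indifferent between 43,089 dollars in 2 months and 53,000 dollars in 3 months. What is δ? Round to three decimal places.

Both payoffs in the second observation are in the future, so β drops out: δ^2·43089 = δ^3·53000 ⇒ δ = 43089/53000 = 0.81300.

δ ≈ 0.813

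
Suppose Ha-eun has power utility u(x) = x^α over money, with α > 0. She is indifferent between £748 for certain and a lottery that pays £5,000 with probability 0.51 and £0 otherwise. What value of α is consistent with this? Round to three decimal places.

α ≈ 0.354

The lottery's expected utility is 0.51·u(5000) + 0.49·u(0) = 0.51·5000^α (since u(0) = 0 for α > 0).
Indifference: 748^α = 0.51·5000^α, so (748/5000)^α = 0.51.
Take logs: α = ln 0.51 / ln(748/5000) ≈ 0.35443.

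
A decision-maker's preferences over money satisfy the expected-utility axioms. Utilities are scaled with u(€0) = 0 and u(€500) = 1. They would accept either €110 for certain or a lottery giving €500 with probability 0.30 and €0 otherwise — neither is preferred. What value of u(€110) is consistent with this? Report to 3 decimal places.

0.300

By the standard-gamble method, u(€110) is just the indifference probability on the best outcome: 0.30.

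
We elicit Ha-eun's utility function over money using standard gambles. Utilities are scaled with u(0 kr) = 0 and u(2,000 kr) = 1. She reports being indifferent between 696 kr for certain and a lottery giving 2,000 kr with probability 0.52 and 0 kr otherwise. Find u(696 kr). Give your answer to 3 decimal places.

By the standard-gamble method, u(696 kr) is just the indifference probability on the best outcome: 0.52.

0.520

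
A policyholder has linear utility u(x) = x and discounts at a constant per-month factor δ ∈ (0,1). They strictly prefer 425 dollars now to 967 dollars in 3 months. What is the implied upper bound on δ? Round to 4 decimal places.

δ < 0.7603

Comparing present values: 425 > δ^3·967.
So δ^3 < 425/967 = 0.43950; taking the cube root of both positive sides preserves the inequality.
δ < 0.43950^(1/3) = 0.7603.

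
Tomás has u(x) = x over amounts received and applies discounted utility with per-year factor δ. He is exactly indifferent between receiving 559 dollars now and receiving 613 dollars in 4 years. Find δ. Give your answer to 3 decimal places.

Indifference means u(559) = δ^4 · u(613), so δ^4 = u(559)/u(613).
With u(x) = x: δ^4 = 559/613 = 0.91191.
Taking the 4th root: δ = 0.91191^(1/4) ≈ 0.977.

δ ≈ 0.977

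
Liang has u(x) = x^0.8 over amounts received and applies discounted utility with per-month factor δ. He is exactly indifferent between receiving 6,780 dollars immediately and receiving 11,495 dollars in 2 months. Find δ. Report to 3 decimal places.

δ ≈ 0.810

The payoff in 2 months is discounted by δ^2, so u(6780) = δ^2·u(11495) and δ^2 = u(6780)/u(11495).
Since u(x) = x^0.8, δ^2 = (6780/11495)^0.8 = 0.58982^0.8 = 0.65551.
Taking the square root: δ = 0.65551^(1/2) ≈ 0.810.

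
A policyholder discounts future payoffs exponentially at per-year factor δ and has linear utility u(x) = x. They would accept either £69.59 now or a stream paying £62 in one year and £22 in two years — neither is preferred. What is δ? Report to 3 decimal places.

δ ≈ 0.860

Present value of the stream is 62·δ + 22·δ². Indifference gives 62δ + 22δ² = 69.59.
So 22δ² + 62δ − 69.59 = 0.
δ = (−62 + √(62² + 4·22·69.59)) / (2·22) = (−62 + √9967.92) / 44 ≈ 0.860.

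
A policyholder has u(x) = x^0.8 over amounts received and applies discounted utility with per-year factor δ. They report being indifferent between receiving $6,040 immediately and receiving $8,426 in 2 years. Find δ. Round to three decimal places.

δ ≈ 0.875

The payoff in 2 years is discounted by δ^2, so u(6040) = δ^2·u(8426) and δ^2 = u(6040)/u(8426).
With u(x) = x^0.8: δ^2 = 6040^0.8/8426^0.8 = (6040/8426)^0.8 = 0.76618.
Taking the square root: δ = 0.76618^(1/2) ≈ 0.875.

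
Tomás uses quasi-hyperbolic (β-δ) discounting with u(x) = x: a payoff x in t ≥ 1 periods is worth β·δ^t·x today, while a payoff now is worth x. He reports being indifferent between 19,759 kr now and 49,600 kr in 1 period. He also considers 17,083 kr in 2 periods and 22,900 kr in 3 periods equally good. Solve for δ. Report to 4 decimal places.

δ ≈ 0.7460

The second indifference involves only future payoffs, so β cancels: β·δ^2·17083 = β·δ^3·22900, giving δ = 17083/22900 = 0.74598.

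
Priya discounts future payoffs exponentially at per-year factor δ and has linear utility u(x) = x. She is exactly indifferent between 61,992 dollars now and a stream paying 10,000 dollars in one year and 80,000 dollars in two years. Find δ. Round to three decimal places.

δ ≈ 0.820

Present value of the stream is 10000·δ + 80000·δ². Indifference gives 10000δ + 80000δ² = 61992.
That is, 80000δ² + 10000δ − 61992 = 0, a quadratic in δ.
δ = (−10000 + √(10000² + 4·80000·61992)) / (2·80000) = (−10000 + √19937440000.00) / 160000 ≈ 0.820.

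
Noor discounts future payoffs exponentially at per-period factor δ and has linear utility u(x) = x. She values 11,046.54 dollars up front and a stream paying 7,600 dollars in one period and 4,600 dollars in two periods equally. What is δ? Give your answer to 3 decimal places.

The stream is worth 7600δ + 4600δ² today, so 7600δ + 4600δ² = 11046.54.
That is, 4600δ² + 7600δ − 11046.54 = 0, a quadratic in δ.
The positive root is δ = [−7600 + √(7600² + 4·4600·11046.54)] / (2·4600) = (−7600 + 16156.000)/9200 ≈ 0.930.

δ ≈ 0.930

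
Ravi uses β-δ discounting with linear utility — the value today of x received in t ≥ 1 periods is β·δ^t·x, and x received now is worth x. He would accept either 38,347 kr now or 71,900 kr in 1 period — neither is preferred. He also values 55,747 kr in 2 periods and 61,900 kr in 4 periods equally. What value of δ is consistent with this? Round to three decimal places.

δ ≈ 0.949

The second indifference involves only future payoffs, so β cancels: β·δ^2·55747 = β·δ^4·61900, giving δ^2 = 55747/61900 = 0.90060, so δ = 0.94900.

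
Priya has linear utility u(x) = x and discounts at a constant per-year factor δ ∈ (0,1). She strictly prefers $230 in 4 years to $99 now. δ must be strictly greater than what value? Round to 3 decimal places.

δ > 0.810

Comparing present values: 99 < δ^4·230.
Hence δ^4 > 99/230 = 0.43043, and x ↦ x^(1/4) is increasing on (0,∞).
δ > (99/230)^(1/4) ≈ 0.810.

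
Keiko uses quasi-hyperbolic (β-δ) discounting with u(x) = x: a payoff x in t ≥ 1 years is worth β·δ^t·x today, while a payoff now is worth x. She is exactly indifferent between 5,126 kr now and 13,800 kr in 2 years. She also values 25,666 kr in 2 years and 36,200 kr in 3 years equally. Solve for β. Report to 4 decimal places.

β ≈ 0.7389

Both payoffs in the second observation are in the future, so β drops out: δ^2·25666 = δ^3·36200 ⇒ δ = 25666/36200 = 0.70901.
Now use the now-vs-future pair: 5126 = β·δ^2·13800 gives β = 5126/(0.50269·13800) ≈ 0.7389.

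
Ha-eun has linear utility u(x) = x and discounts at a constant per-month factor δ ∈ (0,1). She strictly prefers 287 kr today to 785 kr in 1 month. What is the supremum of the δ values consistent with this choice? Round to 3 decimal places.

δ < 0.366

The preference means 287 > δ·785.
Dividing through by 785 gives δ < 0.36561.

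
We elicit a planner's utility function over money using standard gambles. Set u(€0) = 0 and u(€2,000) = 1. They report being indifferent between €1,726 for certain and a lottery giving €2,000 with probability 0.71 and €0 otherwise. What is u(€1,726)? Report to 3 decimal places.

u(€1,726) equals the lottery's expected utility: 0.71·1 + 0.29·0 = 0.71.

0.710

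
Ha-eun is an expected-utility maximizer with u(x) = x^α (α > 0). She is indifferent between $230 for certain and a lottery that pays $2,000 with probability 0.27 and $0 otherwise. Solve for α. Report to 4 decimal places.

α ≈ 0.6054

Since u(0) = 0, the lottery's EU is 0.27·2000^α.
Setting u(230) equal to that: 230^α = 0.27·2000^α ⇒ (230/2000)^α = 0.27.
Taking logs: α·ln(230/2000) = ln(0.27), so α = -1.3093333 / -2.1628232 ≈ 0.6054.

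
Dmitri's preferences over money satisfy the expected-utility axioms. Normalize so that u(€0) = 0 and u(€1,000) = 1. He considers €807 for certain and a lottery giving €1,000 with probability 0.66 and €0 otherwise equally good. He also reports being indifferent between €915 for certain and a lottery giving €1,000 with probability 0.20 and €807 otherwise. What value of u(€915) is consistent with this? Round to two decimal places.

0.73

From the first indifference, u(€807) = 0.66·u(€1,000) + 0.34·u(€0) = 0.66·1 + 0.34·0 = 0.66.
The second indifference gives u(€915) = 0.20·u(€1,000) + 0.80·u(€807) = 0.20·1.00 + 0.80·0.66 = 0.7280.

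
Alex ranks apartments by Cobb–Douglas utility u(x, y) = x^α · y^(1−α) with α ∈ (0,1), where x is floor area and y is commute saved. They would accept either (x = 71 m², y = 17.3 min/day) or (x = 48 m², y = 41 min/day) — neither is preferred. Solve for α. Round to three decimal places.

Set the two utilities equal: 71^α·17.3^(1−α) = 48^α·41^(1−α).
(71/48)^α = (41/17.3)^(1−α); take logs: α·ln(71/48) = (1−α)·ln(41/17.3), i.e. α·0.391479 = (1−α)·0.862866.
So α/(1−α) = (0.862866)/(0.391479) = 2.204118, and α = 2.204118/3.204118 ≈ 0.688.

α ≈ 0.688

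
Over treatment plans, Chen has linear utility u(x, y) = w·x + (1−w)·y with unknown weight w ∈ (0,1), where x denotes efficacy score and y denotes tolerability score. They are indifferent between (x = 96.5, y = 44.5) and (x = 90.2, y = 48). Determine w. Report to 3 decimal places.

Indifference: w·96.5 + (1−w)·44.5 = w·90.2 + (1−w)·48.
w·(96.5−90.2) = (1−w)·(48−44.5), i.e. w·6.3 = (1−w)·3.5.
So w/(1−w) = 3.5/6.3 = 0.5556, giving w = 3.5/(6.3+3.5) = 0.357.

w = 0.357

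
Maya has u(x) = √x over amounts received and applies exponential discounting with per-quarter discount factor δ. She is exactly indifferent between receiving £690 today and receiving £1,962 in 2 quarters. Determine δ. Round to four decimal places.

δ ≈ 0.7701

The payoff in 2 quarters is discounted by δ^2, so u(690) = δ^2·u(1962) and δ^2 = u(690)/u(1962).
Since u(x) = √x, δ^2 = √(690/1962) = 0.59303.
Hence δ = (0.59303)^(1/2) = 0.770083.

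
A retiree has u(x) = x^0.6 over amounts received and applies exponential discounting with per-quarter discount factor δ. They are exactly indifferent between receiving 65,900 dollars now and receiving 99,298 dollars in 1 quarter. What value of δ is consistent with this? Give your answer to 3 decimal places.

The payoff in 1 quarter is discounted by δ, so u(65900) = δ·u(99298) and δ = u(65900)/u(99298).
With u(x) = x^0.6: δ = 65900^0.6/99298^0.6 = (65900/99298)^0.6 = 0.78193.

δ ≈ 0.782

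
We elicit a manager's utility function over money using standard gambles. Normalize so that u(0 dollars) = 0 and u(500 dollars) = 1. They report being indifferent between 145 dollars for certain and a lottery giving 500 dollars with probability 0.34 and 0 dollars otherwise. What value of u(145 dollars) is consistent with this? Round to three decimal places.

0.340

The indifference gives u(145 dollars) = 0.34·u(500 dollars) + 0.66·u(0 dollars) = 0.34·1 + 0.66·0 = 0.34.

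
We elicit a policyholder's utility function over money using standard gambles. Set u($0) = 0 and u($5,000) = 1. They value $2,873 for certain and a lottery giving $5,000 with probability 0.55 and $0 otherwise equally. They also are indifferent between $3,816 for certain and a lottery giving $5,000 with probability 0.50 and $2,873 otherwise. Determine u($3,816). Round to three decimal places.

0.775

The first gamble pins u($2,873): it must equal 0.55·1 + 0.45·0 = 0.55.
Then u($3,816) = 0.50·u($5,000) + 0.50·u($2,873) = 0.50·1.00 + 0.50·0.55 = 0.7750.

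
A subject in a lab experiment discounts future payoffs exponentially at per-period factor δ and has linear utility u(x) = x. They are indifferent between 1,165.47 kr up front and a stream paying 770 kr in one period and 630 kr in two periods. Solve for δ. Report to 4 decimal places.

The stream is worth 770δ + 630δ² today, so 770δ + 630δ² = 1165.47.
That is, 630δ² + 770δ − 1165.47 = 0, a quadratic in δ.
By the quadratic formula (taking the positive root), δ = (−770 + √3529884.40) / 1260 ≈ 0.8800.

δ ≈ 0.8800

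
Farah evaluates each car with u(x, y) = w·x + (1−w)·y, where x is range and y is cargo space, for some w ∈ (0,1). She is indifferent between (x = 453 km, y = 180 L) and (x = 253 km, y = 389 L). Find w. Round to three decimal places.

w = 0.511

Equating utilities: w·453 + (1−w)·180 = w·253 + (1−w)·389.
w·(453−253) = (1−w)·(389−180), i.e. w·200 = (1−w)·209.
So w/(1−w) = 209/200 = 1.0450, giving w = 209/(200+209) = 0.511.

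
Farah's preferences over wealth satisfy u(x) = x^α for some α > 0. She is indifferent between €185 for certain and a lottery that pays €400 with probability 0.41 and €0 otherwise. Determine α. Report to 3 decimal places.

The lottery's expected utility is 0.41·u(400) + 0.59·u(0) = 0.41·400^α (since u(0) = 0 for α > 0).
Indifference: 185^α = 0.41·400^α, so (185/400)^α = 0.41.
Taking logs: α·ln(185/400) = ln(0.41), so α = -0.891598 / -0.771109 ≈ 1.156.

α ≈ 1.156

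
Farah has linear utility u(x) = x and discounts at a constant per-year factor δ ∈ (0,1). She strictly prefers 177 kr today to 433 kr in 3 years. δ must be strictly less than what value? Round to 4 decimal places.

δ < 0.7422

The preference means 177 > δ^3·433.
Hence δ^3 < 177/433 = 0.40878, and x ↦ x^(1/3) is increasing on (0,∞).
δ < (177/433)^(1/3) ≈ 0.7422.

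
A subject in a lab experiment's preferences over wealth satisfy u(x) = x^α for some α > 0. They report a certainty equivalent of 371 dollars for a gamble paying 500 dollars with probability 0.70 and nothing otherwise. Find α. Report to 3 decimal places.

α ≈ 1.195

EU(lottery) = 0.70·500^α + 0.30·0 = 0.70·500^α.
Equating: 371^α = 0.70·500^α, i.e. 0.7420^α = 0.70.
Take logs: α = ln 0.70 / ln(371/500) ≈ 1.19527.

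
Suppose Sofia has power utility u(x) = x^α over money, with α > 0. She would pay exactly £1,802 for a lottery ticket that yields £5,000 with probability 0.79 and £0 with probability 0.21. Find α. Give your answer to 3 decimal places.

α ≈ 0.231

Since u(0) = 0, the lottery's EU is 0.79·5000^α.
Setting u(1802) equal to that: 1802^α = 0.79·5000^α ⇒ (1802/5000)^α = 0.79.
α = ln(0.79) / ln(1802/5000) = -0.235722/-1.020541 ≈ 0.231.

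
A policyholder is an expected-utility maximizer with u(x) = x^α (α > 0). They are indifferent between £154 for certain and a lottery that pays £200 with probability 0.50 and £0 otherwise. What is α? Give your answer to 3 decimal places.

α ≈ 2.652

EU(lottery) = 0.50·200^α + 0.50·0 = 0.50·200^α.
Indifference: 154^α = 0.50·200^α, so (154/200)^α = 0.50.
Taking logs: α·ln(154/200) = ln(0.50), so α = -0.693147 / -0.261365 ≈ 2.652.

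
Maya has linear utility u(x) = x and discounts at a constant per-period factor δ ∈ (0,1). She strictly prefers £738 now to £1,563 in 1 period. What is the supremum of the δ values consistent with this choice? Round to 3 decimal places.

Under u(x) = x this choice says 738 > δ·1563.
So δ < 738/1563 = 0.47217.

δ < 0.472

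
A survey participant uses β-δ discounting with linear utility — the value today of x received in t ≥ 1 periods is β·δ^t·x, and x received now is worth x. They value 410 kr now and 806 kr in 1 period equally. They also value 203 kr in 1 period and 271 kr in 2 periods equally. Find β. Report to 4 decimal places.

From the later pair, β·δ^1·203 = β·δ^2·271; dividing through, δ = 203/271 = 0.74908.
Now use the now-vs-future pair: 410 = β·δ·806 gives β = 410/(0.74908·806) ≈ 0.6791.

β ≈ 0.6791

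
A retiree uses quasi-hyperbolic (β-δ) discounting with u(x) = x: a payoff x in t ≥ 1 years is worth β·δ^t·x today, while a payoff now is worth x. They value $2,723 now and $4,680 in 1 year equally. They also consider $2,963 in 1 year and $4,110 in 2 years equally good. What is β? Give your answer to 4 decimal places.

Both payoffs in the second observation are in the future, so β drops out: δ^1·2963 = δ^2·4110 ⇒ δ = 2963/4110 = 0.72092.
Now use the now-vs-future pair: 2723 = β·δ·4680 gives β = 2723/(0.72092·4680) ≈ 0.8071.

β ≈ 0.8071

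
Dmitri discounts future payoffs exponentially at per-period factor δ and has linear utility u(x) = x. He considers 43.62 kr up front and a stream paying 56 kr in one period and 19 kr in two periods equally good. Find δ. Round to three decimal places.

δ ≈ 0.640

Equating present values: 43.62 = 56δ + 19δ².
So 19δ² + 56δ − 43.62 = 0.
δ = (−56 + √(56² + 4·19·43.62)) / (2·19) = (−56 + √6451.12) / 38 ≈ 0.640.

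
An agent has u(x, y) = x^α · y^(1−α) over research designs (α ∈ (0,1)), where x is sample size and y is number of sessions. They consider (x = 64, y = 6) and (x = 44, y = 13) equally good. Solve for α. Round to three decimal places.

α ≈ 0.674

The Cobb–Douglas utilities coincide, so 64^α·6^(1−α) = 44^α·13^(1−α).
(64/44)^α = (13/6)^(1−α); take logs: α·ln(64/44) = (1−α)·ln(13/6), i.e. α·0.374693 = (1−α)·0.773190.
So α/(1−α) = (0.773190)/(0.374693) = 2.063529, and α = 2.063529/3.063529 ≈ 0.674.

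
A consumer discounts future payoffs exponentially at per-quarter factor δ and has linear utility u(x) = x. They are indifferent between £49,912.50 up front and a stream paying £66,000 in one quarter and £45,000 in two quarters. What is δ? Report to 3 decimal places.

δ ≈ 0.550

Present value of the stream is 66000·δ + 45000·δ². Indifference gives 66000δ + 45000δ² = 49912.50.
Rearranged: 45000δ² + 66000δ − 49912.50 = 0.
By the quadratic formula (taking the positive root), δ = (−66000 + √13340250000.00) / 90000 ≈ 0.550.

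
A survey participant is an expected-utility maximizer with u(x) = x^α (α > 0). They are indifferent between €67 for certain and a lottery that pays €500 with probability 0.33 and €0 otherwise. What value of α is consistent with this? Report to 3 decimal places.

The lottery's expected utility is 0.33·u(500) + 0.67·u(0) = 0.33·500^α (since u(0) = 0 for α > 0).
Setting u(67) equal to that: 67^α = 0.33·500^α ⇒ (67/500)^α = 0.33.
Take logs: α = ln 0.33 / ln(67/500) ≈ 0.55160.

α ≈ 0.552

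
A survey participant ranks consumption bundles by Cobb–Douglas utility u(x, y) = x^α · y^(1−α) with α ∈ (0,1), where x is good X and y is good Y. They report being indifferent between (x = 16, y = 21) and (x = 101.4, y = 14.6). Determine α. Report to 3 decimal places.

The Cobb–Douglas utilities coincide, so 16^α·21^(1−α) = 101.4^α·14.6^(1−α).
(16/101.4)^α = (14.6/21)^(1−α); take logs: α·ln(16/101.4) = (1−α)·ln(14.6/21), i.e. α·-1.846484 = (1−α)·-0.363501.
Thus α·(-2.209985) = -0.363501, so α = -0.363501/-2.209985 ≈ 0.164.

α ≈ 0.164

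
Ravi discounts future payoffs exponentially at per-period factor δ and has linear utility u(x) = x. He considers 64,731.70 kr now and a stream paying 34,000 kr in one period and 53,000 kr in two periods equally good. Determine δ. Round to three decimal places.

Equating present values: 64731.70 = 34000δ + 53000δ².
Rearranged: 53000δ² + 34000δ − 64731.70 = 0.
δ = (−34000 + √(34000² + 4·53000·64731.70)) / (2·53000) = (−34000 + √14879120400.00) / 106000 ≈ 0.830.

δ ≈ 0.830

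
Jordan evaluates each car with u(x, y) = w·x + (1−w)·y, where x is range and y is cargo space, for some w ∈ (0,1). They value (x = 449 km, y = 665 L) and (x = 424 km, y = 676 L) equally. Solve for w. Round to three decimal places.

Indifference: w·449 + (1−w)·665 = w·424 + (1−w)·676.
Collecting terms: w·25 = (1−w)·11.
The marginal rate of substitution is 11/25, so w = 11/(25+11) = 0.306.

w = 0.306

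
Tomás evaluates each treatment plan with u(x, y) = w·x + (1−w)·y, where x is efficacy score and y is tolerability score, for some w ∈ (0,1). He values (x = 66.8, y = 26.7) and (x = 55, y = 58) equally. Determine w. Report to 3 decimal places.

Equating utilities: w·66.8 + (1−w)·26.7 = w·55 + (1−w)·58.
Rearranging, 11.8·w − 31.3·(1−w) = 0.
The marginal rate of substitution is 31.3/11.8, so w = 31.3/(11.8+31.3) = 0.726.

w = 0.726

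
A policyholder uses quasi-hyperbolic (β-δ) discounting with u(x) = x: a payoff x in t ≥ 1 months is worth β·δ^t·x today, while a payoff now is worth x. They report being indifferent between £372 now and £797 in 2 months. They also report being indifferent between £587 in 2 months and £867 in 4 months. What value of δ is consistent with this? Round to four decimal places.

δ ≈ 0.8228

From the later pair, β·δ^2·587 = β·δ^4·867; dividing through, δ^2 = 587/867 = 0.67705, so δ = 0.82283.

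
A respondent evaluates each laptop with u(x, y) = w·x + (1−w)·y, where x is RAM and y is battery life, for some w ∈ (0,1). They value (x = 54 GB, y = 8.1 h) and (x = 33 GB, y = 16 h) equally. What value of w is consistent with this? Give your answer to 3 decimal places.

Indifference: w·54 + (1−w)·8.1 = w·33 + (1−w)·16.
w·(54−33) = (1−w)·(16−8.1), i.e. w·21 = (1−w)·7.9.
Hence w = 7.9/(21+7.9) = 7.9/28.9 = 0.273.

w = 0.273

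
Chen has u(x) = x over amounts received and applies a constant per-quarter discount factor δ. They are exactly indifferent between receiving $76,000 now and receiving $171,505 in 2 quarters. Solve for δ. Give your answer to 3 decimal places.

δ ≈ 0.666

Equating discounted utilities: u(76000) = δ^2·u(171505) ⇒ δ^2 = u(76000)/u(171505).
With u(x) = x: δ^2 = 76000/171505 = 0.44314.
Hence δ = (0.44314)^(1/2) = 0.66568.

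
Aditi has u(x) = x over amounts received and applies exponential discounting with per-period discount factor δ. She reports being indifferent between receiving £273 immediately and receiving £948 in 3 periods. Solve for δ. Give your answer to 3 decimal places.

δ ≈ 0.660

Indifference means u(273) = δ^3 · u(948), so δ^3 = u(273)/u(948).
With u(x) = x: δ^3 = 273/948 = 0.28797.
Taking the cube root: δ = 0.28797^(1/3) ≈ 0.660.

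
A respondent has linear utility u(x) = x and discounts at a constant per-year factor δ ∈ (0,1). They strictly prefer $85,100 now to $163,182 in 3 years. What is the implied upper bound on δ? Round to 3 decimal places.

Comparing present values: 85100 > δ^3·163182.
So δ^3 < 85100/163182 = 0.52150; taking the cube root of both positive sides preserves the inequality.
δ < (85100/163182)^(1/3) ≈ 0.805.

δ < 0.805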